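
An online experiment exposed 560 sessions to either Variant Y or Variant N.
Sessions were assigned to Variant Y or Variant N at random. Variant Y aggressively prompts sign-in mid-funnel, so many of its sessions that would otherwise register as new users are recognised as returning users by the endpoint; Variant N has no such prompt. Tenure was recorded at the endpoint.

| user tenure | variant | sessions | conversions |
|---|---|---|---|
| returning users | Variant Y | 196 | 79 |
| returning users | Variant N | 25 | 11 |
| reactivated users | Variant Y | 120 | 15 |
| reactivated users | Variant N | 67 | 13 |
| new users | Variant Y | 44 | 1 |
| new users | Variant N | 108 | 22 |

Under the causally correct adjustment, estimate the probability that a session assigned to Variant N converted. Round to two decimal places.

User tenure here is a post-treatment variable shaped by the variant; conditioning on it would introduce bias rather than remove it. The overall comparison is the causal one.
So P(outcome | do(Variant N)) is just the pooled rate for Variant N: 46/200 = 0.230.

0.23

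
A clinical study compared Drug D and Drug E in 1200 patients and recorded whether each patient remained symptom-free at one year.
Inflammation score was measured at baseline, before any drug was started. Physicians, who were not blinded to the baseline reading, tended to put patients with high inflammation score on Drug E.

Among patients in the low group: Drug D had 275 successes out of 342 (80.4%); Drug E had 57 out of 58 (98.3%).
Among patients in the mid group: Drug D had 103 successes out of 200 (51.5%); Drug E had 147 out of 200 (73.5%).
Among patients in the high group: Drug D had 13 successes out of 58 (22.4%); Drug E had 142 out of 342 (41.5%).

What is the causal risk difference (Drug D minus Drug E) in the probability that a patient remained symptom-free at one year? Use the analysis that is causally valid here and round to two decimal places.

Within every inflammation score level Drug E has the higher rate, yet pooled Drug D does — Simpson's reversal.
Since inflammation score is a pre-existing factor (not a product of the drug) and it affects the outcome on its own, it is a confounder. The stratified rates, not the pooled rate, identify the causal effect.
Adjusting over the population distribution of inflammation score: 0.333·(0.804−0.983) + 0.333·(0.515−0.735) + 0.333·(0.224−0.415) = -0.197.

-0.20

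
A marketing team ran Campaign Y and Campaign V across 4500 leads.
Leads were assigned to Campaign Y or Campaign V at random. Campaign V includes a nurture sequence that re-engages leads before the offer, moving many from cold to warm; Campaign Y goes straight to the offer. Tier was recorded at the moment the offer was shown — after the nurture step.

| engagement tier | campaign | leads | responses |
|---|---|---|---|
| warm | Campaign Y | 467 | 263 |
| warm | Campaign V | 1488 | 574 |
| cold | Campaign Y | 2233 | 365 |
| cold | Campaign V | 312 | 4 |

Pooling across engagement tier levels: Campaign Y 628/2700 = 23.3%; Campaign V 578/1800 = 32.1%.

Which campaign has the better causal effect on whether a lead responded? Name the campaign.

The distribution of engagement tier is itself part of what the campaign does — it is an intermediate outcome. Holding it fixed would remove that part of the effect; the total effect is the pooled difference.
Pooled: Campaign Y 23.3% vs Campaign V 32.1%; Campaign V is higher overall.

Campaign V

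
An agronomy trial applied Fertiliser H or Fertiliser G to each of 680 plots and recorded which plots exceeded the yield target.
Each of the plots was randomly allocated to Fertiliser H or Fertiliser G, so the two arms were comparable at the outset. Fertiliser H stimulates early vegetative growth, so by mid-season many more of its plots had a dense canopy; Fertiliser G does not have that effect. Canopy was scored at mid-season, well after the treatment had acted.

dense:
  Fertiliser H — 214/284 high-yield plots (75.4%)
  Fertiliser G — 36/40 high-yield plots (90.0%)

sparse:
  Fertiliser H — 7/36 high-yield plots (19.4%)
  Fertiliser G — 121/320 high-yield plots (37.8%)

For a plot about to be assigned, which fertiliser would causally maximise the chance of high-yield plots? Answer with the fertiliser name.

The stratified and pooled comparisons disagree (Fertiliser G wins within each mid-season canopy; Fertiliser H wins overall), so the answer turns on the causal role of mid-season canopy.
Stratifying would compare fertilisers among plots the fertilisers themselves sorted into mid-season canopy groups — a form of selection on an intermediate. The unconditioned pooled rates give the total causal effect.
Pooled: Fertiliser H 69.1% vs Fertiliser G 43.6%; Fertiliser H is higher overall.

Fertiliser H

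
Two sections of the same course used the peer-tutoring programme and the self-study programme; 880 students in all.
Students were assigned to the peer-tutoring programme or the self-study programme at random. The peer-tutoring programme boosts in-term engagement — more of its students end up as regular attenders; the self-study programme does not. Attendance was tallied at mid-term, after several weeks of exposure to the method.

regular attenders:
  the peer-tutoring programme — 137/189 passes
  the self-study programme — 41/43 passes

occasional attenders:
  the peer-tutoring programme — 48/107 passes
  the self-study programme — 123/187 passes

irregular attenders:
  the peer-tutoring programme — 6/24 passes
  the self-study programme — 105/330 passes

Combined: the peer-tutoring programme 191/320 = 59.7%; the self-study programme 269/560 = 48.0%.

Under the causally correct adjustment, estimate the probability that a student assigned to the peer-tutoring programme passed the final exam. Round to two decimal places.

0.60

Stratifying would compare teaching methods among students the teaching methods themselves sorted into mid-term attendance groups — a form of selection on an intermediate. The unconditioned pooled rates give the total causal effect.
So P(outcome | do(the peer-tutoring programme)) is just the pooled rate for the peer-tutoring programme: 191/320 = 0.597.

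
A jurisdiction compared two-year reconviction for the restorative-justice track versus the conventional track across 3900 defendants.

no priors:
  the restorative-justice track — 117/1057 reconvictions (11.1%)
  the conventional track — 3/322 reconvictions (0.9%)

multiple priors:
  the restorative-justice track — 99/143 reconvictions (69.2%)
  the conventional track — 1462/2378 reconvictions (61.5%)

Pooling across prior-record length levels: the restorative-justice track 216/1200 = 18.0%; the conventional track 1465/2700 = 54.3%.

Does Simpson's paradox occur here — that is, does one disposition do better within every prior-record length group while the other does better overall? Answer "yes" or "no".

Within each prior-record length level (no priors 11.1% vs 0.9%; multiple priors 69.2% vs 61.5%), the conventional track has the lower rate every time. Pooled: 18.0% vs 54.3% — the restorative-justice track has the lower rate overall. The two comparisons disagree.

yes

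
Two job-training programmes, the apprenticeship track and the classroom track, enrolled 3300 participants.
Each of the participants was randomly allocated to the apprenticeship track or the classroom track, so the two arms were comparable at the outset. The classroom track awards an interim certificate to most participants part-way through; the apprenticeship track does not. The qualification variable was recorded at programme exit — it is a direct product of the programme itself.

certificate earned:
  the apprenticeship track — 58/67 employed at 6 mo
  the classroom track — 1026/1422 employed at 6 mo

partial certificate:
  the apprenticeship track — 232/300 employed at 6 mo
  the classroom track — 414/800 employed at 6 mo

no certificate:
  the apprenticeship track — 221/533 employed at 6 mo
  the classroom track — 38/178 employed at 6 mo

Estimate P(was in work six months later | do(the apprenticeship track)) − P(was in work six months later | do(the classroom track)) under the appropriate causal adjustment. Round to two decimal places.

-0.05

The distribution of qualification attained during the programme is itself part of what the programme does — it is an intermediate outcome. Holding it fixed would remove that part of the effect; the total effect is the pooled difference.
The causal difference is the pooled difference: 0.568 − 0.616 = -0.048.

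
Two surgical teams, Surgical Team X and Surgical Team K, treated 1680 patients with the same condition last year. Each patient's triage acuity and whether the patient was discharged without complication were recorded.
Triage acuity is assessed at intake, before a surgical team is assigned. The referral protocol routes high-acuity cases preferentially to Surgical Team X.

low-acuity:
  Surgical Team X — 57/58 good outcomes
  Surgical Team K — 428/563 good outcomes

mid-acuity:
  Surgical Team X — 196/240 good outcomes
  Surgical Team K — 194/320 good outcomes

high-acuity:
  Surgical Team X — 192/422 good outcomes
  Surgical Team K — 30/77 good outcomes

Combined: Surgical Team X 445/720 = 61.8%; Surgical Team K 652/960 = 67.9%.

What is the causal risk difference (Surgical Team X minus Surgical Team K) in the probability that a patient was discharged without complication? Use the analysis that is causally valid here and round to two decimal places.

+0.17

The stratified and pooled comparisons disagree (Surgical Team X wins within each triage acuity; Surgical Team K wins overall), so the answer turns on the causal role of triage acuity.
Nothing the surgical team does changes triage acuity; the imbalance is an allocation artefact. With triage acuity also predicting the outcome, the pooled figure is confounded, and the within-stratum comparison is the causal one.
Adjusting over the population distribution of triage acuity: 0.370·(0.983−0.760) + 0.333·(0.817−0.606) + 0.297·(0.455−0.390) = +0.172.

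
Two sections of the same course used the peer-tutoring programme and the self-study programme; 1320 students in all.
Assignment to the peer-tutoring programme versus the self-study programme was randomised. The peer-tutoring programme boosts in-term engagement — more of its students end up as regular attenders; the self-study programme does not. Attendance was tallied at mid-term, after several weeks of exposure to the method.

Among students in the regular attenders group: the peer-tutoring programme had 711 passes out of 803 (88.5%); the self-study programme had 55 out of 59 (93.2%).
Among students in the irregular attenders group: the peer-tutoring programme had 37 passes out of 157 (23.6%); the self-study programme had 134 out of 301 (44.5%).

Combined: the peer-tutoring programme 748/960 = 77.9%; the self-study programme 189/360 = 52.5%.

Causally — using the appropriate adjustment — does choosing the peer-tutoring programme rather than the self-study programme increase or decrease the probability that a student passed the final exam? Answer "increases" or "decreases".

increases

The distribution of mid-term attendance is itself part of what the teaching method does — it is an intermediate outcome. Holding it fixed would remove that part of the effect; the total effect is the pooled difference.
Pooled: the peer-tutoring programme 77.9% vs the self-study programme 52.5%; the peer-tutoring programme is higher overall.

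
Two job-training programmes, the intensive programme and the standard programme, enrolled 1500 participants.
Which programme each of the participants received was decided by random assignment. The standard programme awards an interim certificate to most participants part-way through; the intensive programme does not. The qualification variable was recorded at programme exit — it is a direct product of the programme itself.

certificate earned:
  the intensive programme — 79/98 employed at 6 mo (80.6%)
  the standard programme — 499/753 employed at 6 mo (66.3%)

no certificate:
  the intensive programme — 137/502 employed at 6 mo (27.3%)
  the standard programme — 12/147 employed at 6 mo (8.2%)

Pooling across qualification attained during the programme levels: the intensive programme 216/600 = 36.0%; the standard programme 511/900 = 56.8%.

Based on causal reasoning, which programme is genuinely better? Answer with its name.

the standard programme

Qualification attained during the programme here is a post-treatment variable shaped by the programme; conditioning on it would introduce bias rather than remove it. The overall comparison is the causal one.
Pooled: the intensive programme 36.0% vs the standard programme 56.8%; the standard programme is higher overall.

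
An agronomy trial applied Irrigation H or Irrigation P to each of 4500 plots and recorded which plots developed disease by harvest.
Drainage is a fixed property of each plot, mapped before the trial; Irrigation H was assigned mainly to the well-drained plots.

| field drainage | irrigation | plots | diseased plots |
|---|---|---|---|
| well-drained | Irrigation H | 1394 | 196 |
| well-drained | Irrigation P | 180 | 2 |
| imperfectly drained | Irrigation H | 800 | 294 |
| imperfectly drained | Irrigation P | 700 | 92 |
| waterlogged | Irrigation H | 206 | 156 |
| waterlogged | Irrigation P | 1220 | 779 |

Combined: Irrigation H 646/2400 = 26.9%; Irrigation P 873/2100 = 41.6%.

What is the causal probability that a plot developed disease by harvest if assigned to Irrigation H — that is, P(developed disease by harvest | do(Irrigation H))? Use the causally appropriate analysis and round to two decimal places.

Field drainage satisfies the back-door criterion: it is not a descendant of the irrigation, and it blocks the spurious path from irrigation to outcome. Adjusting for it (i.e., using the within-field drainage rates) gives the causal effect.
Standardising Irrigation H to the population field drainage mix: 0.350·196/1394 + 0.333·294/800 + 0.317·156/206 = 0.412.

0.41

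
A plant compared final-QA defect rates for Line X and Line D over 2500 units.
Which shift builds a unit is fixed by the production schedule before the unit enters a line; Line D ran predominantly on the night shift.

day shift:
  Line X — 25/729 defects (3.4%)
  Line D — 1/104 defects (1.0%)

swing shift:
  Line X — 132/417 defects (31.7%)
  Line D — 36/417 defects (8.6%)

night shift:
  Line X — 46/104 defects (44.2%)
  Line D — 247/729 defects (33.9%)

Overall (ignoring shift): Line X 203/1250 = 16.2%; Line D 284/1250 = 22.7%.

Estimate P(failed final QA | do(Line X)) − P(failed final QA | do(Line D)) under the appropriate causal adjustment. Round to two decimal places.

+0.12

Shift differs across lines for reasons unrelated to any effect of the line itself, and it separately predicts the outcome — a classic confounder. We must compare within shift levels.
Adjusting over the population distribution of shift: 0.333·(0.034−0.010) + 0.334·(0.317−0.086) + 0.333·(0.442−0.339) = +0.120.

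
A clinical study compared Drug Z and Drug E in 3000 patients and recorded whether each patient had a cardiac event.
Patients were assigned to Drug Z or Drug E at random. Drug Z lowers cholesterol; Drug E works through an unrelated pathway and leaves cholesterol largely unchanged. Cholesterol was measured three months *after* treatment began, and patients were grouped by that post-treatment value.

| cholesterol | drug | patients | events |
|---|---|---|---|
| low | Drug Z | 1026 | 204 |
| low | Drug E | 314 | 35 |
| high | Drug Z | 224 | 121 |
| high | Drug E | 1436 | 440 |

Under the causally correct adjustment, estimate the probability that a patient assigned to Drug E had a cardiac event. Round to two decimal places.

0.27

The stratified and pooled comparisons disagree (Drug E wins within each cholesterol; Drug Z wins overall), so the answer turns on the causal role of cholesterol.
Cholesterol lies on the pathway drug → cholesterol → outcome, so adjusting for it blocks the indirect effect. For the total causal effect of drug, use the unadjusted pooled rates.
So P(outcome | do(Drug E)) is just the pooled rate for Drug E: 475/1750 = 0.271.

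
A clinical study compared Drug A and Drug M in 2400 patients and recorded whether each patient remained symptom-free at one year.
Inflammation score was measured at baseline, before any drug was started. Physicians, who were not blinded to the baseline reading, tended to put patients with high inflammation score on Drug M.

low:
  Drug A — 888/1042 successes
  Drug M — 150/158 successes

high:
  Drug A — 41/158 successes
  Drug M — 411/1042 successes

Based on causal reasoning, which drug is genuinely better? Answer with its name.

Drug M

Here inflammation score is a common cause — it drives both which drug a case falls under and the outcome. The crude comparison mixes populations; the stratum-specific rates are the causally relevant ones.
Within each level — low: 85.2% vs 94.9%; high: 25.9% vs 39.4% — Drug M is higher every time.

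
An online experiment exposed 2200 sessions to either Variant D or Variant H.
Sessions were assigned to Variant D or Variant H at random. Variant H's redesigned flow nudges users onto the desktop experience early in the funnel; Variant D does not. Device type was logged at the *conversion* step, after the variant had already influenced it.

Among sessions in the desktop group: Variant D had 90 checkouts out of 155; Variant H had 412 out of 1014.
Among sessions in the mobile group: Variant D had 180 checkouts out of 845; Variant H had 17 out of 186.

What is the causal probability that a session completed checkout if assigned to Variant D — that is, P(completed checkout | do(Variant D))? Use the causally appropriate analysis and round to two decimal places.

Stratifying would compare variants among sessions the variants themselves sorted into device type groups — a form of selection on an intermediate. The unconditioned pooled rates give the total causal effect.
So P(outcome | do(Variant D)) is just the pooled rate for Variant D: 270/1000 = 0.270.

0.27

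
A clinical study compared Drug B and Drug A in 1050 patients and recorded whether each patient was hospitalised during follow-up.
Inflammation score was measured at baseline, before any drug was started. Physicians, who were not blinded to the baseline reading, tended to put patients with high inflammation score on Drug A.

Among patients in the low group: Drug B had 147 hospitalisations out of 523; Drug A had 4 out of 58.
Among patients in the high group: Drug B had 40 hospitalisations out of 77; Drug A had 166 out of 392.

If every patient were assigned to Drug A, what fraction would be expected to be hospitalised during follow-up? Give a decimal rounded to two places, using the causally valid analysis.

0.23

Nothing the drug does changes inflammation score; the imbalance is an allocation artefact. With inflammation score also predicting the outcome, the pooled figure is confounded, and the within-stratum comparison is the causal one.
Standardising Drug A to the population inflammation score mix: 0.553·4/58 + 0.447·166/392 = 0.227.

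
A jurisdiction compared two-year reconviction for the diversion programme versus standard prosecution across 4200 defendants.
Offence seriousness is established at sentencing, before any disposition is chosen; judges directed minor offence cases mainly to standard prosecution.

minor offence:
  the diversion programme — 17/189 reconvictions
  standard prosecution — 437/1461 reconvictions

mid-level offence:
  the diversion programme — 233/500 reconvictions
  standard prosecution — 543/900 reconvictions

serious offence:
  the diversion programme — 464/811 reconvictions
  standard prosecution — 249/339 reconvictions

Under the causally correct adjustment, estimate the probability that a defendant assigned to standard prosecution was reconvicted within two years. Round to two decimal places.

The offence seriousness-specific comparison favours the diversion programme throughout, but the pooled figures favour standard prosecution. The question is whether to condition on offence seriousness.
The imbalance in offence seriousness arose from how defendants were allocated, not from anything the disposition did; and offence seriousness independently affects the outcome. The pooled gap is confounded — condition on offence seriousness.
Standardising standard prosecution to the population offence seriousness mix: 0.393·437/1461 + 0.333·543/900 + 0.274·249/339 = 0.520.

0.52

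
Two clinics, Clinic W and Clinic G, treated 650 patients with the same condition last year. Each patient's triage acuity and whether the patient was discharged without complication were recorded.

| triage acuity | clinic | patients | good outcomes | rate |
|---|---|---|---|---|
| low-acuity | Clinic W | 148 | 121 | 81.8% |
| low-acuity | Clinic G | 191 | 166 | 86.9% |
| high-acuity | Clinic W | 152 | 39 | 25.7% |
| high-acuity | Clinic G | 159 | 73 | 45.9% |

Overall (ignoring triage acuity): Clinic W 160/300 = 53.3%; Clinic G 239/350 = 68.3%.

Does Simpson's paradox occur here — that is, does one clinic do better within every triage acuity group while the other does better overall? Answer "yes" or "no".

no

Within each triage acuity level (low-acuity 81.8% vs 86.9%; high-acuity 25.7% vs 45.9%), Clinic G has the higher rate every time. Pooled: 53.3% vs 68.3% — Clinic G has the higher rate overall. They agree.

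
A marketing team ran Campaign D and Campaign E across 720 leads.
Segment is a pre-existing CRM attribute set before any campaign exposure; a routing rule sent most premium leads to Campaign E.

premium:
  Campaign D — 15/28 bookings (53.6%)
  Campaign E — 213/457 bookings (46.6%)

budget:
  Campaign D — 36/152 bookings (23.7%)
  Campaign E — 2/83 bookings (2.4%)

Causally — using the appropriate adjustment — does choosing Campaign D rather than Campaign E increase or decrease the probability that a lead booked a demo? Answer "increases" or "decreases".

Since customer segment is a pre-existing factor (not a product of the campaign) and it affects the outcome on its own, it is a confounder. The stratified rates, not the pooled rate, identify the causal effect.
Within each level — premium: 53.6% vs 46.6%; budget: 23.7% vs 2.4% — Campaign D is higher every time.

increases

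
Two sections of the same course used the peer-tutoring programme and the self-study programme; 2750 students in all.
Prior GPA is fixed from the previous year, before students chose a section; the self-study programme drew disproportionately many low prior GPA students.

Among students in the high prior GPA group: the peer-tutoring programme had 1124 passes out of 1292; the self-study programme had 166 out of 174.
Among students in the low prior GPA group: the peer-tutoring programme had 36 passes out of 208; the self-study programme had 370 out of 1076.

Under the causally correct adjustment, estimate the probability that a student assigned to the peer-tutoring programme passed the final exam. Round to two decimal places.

0.54

Within every prior GPA band level the self-study programme has the higher rate, yet pooled the peer-tutoring programme does — Simpson's reversal.
Prior GPA band satisfies the back-door criterion: it is not a descendant of the teaching method, and it blocks the spurious path from teaching method to outcome. Adjusting for it (i.e., using the within-prior GPA band rates) gives the causal effect.
Standardising the peer-tutoring programme to the population prior GPA band mix: 0.533·1124/1292 + 0.467·36/208 = 0.545.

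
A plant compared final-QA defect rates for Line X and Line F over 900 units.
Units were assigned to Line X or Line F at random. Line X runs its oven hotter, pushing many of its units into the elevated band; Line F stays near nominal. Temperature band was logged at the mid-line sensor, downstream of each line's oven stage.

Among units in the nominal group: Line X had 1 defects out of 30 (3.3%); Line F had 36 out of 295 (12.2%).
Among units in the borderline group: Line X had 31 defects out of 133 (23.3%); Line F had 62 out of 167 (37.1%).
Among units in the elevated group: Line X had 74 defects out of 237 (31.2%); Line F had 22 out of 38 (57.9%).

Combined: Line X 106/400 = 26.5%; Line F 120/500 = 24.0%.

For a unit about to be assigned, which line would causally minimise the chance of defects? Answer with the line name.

In-process temperature band here is a post-treatment variable shaped by the line; conditioning on it would introduce bias rather than remove it. The overall comparison is the causal one.
Pooled: Line X 26.5% vs Line F 24.0%; Line F is lower overall.

Line F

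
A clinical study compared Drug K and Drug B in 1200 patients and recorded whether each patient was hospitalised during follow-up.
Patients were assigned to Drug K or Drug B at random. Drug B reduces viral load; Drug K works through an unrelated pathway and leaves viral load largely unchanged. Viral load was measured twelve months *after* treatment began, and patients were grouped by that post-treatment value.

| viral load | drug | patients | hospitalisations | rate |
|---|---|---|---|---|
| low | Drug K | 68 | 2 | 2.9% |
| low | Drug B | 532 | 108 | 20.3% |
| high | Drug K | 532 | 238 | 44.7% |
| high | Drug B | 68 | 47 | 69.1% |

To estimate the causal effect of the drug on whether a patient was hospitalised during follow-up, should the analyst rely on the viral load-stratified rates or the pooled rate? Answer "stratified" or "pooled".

pooled

Stratifying would compare drugs among patients the drugs themselves sorted into viral load groups — a form of selection on an intermediate. The unconditioned pooled rates give the total causal effect.
Pooled: Drug K 40.0% vs Drug B 25.8%; Drug B is lower overall.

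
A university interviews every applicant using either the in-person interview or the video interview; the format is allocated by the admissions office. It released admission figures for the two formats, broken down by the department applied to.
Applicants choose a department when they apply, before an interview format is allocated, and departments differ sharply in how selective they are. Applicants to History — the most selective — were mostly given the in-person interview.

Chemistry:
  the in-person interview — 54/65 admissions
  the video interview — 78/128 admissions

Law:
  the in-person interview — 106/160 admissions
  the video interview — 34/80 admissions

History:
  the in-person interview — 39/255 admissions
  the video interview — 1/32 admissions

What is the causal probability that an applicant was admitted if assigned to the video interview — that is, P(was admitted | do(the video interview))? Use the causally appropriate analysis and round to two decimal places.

0.32

The department-specific comparison favours the in-person interview throughout, but the pooled figures favour the video interview. The question is whether to condition on department.
The imbalance in department arose from how applicants were allocated, not from anything the interview format did; and department independently affects the outcome. The pooled gap is confounded — condition on department.
Standardising the video interview to the population department mix: 0.268·78/128 + 0.333·34/80 + 0.399·1/32 = 0.317.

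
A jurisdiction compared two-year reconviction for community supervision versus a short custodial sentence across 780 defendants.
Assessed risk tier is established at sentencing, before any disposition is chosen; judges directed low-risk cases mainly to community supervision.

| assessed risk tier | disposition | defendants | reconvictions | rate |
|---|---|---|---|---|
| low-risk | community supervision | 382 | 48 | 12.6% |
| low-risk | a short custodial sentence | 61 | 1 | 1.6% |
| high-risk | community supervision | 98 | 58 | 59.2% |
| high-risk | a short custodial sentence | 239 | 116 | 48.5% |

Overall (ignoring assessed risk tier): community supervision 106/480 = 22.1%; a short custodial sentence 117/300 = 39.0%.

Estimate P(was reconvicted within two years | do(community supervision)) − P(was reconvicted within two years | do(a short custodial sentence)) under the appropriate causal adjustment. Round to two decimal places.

+0.11

Within every assessed risk tier level a short custodial sentence has the lower rate, yet pooled community supervision does — Simpson's reversal.
Nothing the disposition does changes assessed risk tier; the imbalance is an allocation artefact. With assessed risk tier also predicting the outcome, the pooled figure is confounded, and the within-stratum comparison is the causal one.
Adjusting over the population distribution of assessed risk tier: 0.568·(0.126−0.016) + 0.432·(0.592−0.485) = +0.108.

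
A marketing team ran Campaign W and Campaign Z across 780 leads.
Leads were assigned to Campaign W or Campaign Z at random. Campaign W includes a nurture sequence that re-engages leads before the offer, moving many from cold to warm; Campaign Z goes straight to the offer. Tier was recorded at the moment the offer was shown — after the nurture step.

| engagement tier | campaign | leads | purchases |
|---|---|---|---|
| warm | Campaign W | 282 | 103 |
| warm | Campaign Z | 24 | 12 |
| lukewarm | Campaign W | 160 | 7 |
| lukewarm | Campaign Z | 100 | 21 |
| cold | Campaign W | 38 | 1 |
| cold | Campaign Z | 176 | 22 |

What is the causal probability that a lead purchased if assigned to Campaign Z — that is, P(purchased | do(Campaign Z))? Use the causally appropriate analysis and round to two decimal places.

Campaign Z is higher inside every engagement tier stratum but Campaign W is higher in aggregate. Whether to stratify depends on how engagement tier relates to the campaign.
The distribution of engagement tier is itself part of what the campaign does — it is an intermediate outcome. Holding it fixed would remove that part of the effect; the total effect is the pooled difference.
So P(outcome | do(Campaign Z)) is just the pooled rate for Campaign Z: 55/300 = 0.183.

0.18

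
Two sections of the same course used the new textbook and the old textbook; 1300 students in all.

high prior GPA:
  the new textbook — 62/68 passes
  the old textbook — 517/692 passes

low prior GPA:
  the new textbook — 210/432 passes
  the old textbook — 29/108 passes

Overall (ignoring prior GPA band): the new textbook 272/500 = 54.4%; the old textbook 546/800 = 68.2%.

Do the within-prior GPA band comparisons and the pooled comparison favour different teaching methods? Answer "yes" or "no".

Within each prior GPA band level (high prior GPA 91.2% vs 74.7%; low prior GPA 48.6% vs 26.9%), the new textbook has the higher rate every time. Pooled: 54.4% vs 68.2% — the old textbook has the higher rate overall. The two comparisons disagree.

yes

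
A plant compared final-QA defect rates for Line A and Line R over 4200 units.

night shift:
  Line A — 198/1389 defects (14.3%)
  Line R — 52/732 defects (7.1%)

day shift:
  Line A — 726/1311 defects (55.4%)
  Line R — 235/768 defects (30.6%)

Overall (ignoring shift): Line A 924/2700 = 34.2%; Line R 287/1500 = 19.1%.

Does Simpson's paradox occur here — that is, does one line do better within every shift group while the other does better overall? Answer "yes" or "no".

Within each shift level (night shift 14.3% vs 7.1%; day shift 55.4% vs 30.6%), Line R has the lower rate every time. Pooled: 34.2% vs 19.1% — Line R has the lower rate overall. They agree.

no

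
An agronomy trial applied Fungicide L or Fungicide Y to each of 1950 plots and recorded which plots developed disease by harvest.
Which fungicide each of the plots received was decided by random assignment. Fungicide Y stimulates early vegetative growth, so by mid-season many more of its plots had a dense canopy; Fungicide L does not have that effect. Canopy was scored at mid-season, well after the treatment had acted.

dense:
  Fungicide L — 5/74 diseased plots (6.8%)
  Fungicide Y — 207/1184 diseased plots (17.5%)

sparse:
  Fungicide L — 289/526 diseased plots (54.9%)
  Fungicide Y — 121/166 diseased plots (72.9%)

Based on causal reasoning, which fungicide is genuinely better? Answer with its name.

Fungicide Y

The mid-season canopy-specific comparison favours Fungicide L throughout, but the pooled figures favour Fungicide Y. The question is whether to condition on mid-season canopy.
Mid-season canopy lies on the pathway fungicide → mid-season canopy → outcome, so adjusting for it blocks the indirect effect. For the total causal effect of fungicide, use the unadjusted pooled rates.
Pooled: Fungicide L 49.0% vs Fungicide Y 24.3%; Fungicide Y is lower overall.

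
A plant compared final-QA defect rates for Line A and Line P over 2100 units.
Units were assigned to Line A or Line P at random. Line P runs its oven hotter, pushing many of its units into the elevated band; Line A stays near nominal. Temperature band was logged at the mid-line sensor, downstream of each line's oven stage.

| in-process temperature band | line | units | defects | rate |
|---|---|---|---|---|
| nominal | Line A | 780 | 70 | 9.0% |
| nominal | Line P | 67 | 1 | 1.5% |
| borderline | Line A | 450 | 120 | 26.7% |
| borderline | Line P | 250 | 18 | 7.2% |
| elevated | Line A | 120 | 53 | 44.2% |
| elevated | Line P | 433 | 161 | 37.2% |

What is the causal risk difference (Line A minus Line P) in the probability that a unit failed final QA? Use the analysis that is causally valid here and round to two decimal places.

-0.06

The stratified and pooled comparisons disagree (Line P wins within each in-process temperature band; Line A wins overall), so the answer turns on the causal role of in-process temperature band.
Because the line influences in-process temperature band, in-process temperature band is a post-treatment mediator, not a confounder. Stratifying on it would bias the estimate; the causal effect is the crude pooled difference.
The causal difference is the pooled difference: 0.180 − 0.240 = -0.060.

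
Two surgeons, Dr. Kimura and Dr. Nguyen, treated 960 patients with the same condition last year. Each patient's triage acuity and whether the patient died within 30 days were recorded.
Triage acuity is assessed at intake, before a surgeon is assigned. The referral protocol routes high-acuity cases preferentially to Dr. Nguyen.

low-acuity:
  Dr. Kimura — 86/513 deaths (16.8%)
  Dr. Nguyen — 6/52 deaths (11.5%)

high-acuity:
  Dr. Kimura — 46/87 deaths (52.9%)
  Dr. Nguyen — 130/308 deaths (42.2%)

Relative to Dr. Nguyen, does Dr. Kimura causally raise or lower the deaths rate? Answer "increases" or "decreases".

increases

Here triage acuity is a common cause — it drives both which surgeon a case falls under and the outcome. The crude comparison mixes populations; the stratum-specific rates are the causally relevant ones.
Within each level — low-acuity: 16.8% vs 11.5%; high-acuity: 52.9% vs 42.2% — Dr. Nguyen is lower every time.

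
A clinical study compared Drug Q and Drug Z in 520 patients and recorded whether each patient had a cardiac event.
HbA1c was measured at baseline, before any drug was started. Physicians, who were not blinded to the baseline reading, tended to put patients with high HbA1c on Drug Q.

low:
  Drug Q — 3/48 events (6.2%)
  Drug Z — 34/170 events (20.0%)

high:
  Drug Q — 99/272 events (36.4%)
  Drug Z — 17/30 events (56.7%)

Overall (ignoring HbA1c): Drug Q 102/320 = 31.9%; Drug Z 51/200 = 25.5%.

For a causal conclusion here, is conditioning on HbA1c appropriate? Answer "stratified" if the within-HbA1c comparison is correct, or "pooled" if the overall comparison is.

The imbalance in HbA1c arose from how patients were allocated, not from anything the drug did; and HbA1c independently affects the outcome. The pooled gap is confounded — condition on HbA1c.
Within each level — low: 6.2% vs 20.0%; high: 36.4% vs 56.7% — Drug Q is lower every time.

stratified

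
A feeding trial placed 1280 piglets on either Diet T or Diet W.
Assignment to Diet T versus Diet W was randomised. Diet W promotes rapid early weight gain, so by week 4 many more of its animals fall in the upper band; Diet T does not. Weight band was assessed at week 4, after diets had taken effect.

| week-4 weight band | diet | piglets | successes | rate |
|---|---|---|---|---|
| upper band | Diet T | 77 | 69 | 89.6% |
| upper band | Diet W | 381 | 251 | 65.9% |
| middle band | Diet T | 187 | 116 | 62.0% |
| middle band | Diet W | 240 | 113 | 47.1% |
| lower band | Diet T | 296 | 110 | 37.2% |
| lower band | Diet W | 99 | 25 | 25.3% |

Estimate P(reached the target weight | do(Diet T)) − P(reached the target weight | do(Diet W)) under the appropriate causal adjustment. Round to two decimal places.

Week-4 weight band lies on the pathway diet → week-4 weight band → outcome, so adjusting for it blocks the indirect effect. For the total causal effect of diet, use the unadjusted pooled rates.
The causal difference is the pooled difference: 0.527 − 0.540 = -0.013.

-0.01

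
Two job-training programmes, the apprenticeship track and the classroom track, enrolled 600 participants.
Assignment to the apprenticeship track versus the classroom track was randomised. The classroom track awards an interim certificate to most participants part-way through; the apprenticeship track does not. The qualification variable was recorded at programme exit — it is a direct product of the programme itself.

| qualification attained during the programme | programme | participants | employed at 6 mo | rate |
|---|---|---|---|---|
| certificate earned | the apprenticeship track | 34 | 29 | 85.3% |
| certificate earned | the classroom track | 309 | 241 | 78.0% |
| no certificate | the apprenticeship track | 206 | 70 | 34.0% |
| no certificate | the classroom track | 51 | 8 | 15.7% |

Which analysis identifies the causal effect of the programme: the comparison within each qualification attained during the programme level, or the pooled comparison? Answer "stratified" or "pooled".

pooled

Because the programme influences qualification attained during the programme, qualification attained during the programme is a post-treatment mediator, not a confounder. Stratifying on it would bias the estimate; the causal effect is the crude pooled difference.
Pooled: the apprenticeship track 41.2% vs the classroom track 69.2%; the classroom track is higher overall.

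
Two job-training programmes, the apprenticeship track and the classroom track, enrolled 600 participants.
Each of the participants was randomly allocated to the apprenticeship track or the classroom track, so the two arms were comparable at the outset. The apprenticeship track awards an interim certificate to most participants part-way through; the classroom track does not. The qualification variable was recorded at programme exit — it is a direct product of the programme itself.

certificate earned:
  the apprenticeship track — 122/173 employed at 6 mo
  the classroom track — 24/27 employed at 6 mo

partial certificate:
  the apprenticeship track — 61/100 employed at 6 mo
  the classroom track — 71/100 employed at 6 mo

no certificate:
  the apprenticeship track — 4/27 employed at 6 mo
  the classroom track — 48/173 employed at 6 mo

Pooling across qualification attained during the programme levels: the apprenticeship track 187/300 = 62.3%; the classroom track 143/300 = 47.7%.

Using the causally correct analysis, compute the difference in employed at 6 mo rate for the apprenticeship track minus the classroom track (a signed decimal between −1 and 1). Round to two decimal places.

+0.15

Within every qualification attained during the programme level the classroom track has the higher rate, yet pooled the apprenticeship track does — Simpson's reversal.
Because the programme influences qualification attained during the programme, qualification attained during the programme is a post-treatment mediator, not a confounder. Stratifying on it would bias the estimate; the causal effect is the crude pooled difference.
The causal difference is the pooled difference: 0.623 − 0.477 = +0.147.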